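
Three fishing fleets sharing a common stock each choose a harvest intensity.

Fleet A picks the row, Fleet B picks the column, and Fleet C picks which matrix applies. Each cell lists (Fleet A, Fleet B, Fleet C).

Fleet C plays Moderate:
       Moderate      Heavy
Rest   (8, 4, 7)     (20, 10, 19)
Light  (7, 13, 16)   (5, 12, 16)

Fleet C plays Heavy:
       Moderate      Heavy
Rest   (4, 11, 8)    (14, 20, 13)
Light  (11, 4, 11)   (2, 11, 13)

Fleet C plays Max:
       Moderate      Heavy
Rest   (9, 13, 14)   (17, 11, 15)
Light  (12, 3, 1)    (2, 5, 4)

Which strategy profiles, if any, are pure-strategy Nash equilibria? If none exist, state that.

Fleet A against (Moderate, Moderate): payoffs 8, 7 → best response Rest.
Fleet A against (Moderate, Heavy): payoffs 4, 11 → best response Light.
Fleet A against (Moderate, Max): payoffs 9, 12 → best response Light.
Fleet A against (Heavy, Moderate): payoffs 20, 5 → best response Rest.
Fleet A against (Heavy, Heavy): payoffs 14, 2 → best response Rest.
Fleet A against (Heavy, Max): payoffs 17, 2 → best response Rest.
Fleet B against (Rest, Moderate): payoffs 4, 10 → best response Heavy.
Fleet B against (Rest, Heavy): payoffs 11, 20 → best response Heavy.
Fleet B against (Rest, Max): payoffs 13, 11 → best response Moderate.
Fleet B against (Light, Moderate): payoffs 13, 12 → best response Moderate.
Fleet B against (Light, Heavy): payoffs 4, 11 → best response Heavy.
Fleet B against (Light, Max): payoffs 3, 5 → best response Heavy.
Fleet C against (Rest, Moderate): payoffs 7, 8, 14 → best response Max.
Fleet C against (Rest, Heavy): payoffs 19, 13, 15 → best response Moderate.
Fleet C against (Light, Moderate): payoffs 16, 11, 1 → best response Moderate.
Fleet C against (Light, Heavy): payoffs 16, 13, 4 → best response Moderate.
Mutual best responses: (Rest, Heavy, Moderate).

(Rest, Heavy, Moderate)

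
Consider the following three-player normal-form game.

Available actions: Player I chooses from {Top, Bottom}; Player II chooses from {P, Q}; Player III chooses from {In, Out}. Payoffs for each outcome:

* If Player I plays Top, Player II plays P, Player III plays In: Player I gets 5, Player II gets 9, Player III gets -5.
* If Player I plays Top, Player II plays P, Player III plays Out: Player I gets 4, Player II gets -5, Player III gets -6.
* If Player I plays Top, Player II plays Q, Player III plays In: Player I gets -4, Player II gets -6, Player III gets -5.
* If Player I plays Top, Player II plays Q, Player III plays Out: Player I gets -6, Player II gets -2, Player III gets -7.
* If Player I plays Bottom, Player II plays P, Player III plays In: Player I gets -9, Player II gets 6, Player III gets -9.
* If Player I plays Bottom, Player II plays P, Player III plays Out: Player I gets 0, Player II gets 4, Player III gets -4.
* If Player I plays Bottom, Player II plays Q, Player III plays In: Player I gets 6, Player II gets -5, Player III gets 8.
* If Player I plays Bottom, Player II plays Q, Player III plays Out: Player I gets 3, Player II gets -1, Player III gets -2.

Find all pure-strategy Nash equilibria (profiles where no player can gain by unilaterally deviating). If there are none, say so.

Mark each player's best response to every combination of opponents' strategies; a profile where every player is best-responding is a pure Nash equilibrium.
Player I against (P, In): payoffs 5, -9 → best response Top.
Player I against (P, Out): payoffs 4, 0 → best response Top.
Player I against (Q, In): payoffs -4, 6 → best response Bottom.
Player I against (Q, Out): payoffs -6, 3 → best response Bottom.
Player II against (Top, In): payoffs 9, -6 → best response P.
Player II against (Top, Out): payoffs -5, -2 → best response Q.
Player II against (Bottom, In): payoffs 6, -5 → best response P.
Player II against (Bottom, Out): payoffs 4, -1 → best response P.
Player III against (Top, P): payoffs -5, -6 → best response In.
Player III against (Top, Q): payoffs -5, -7 → best response In.
Player III against (Bottom, P): payoffs -9, -4 → best response Out.
Player III against (Bottom, Q): payoffs 8, -2 → best response In.
Mutual best responses: (Top, P, In).

(Top, P, In)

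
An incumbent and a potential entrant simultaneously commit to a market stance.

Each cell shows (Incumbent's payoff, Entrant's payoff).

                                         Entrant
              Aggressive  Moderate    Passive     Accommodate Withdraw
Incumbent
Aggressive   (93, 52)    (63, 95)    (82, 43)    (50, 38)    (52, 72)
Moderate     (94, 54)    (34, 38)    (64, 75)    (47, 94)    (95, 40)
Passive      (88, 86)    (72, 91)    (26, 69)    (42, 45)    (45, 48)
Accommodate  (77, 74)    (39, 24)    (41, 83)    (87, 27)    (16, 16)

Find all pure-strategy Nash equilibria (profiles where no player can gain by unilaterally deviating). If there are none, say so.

(Aggressive, Aggressive): Incumbent can switch to Moderate (93 → 94). Not NE.
(Aggressive, Moderate): Incumbent can switch to Passive (63 → 72). Not NE.
(Aggressive, Passive): Entrant can switch to Aggressive (43 → 52). Not NE.
(Aggressive, Accommodate): Incumbent can switch to Accommodate (50 → 87). Not NE.
(Aggressive, Withdraw): Incumbent can switch to Moderate (52 → 95). Not NE.
(Moderate, Aggressive): Entrant can switch to Passive (54 → 75). Not NE.
(Passive, Moderate): Incumbent gets 72, best alternative 63; Entrant gets 91, best alternative 86. No profitable deviation — NE.
(The remaining 13 profiles each have a profitable deviation by the same check.)

(Passive, Moderate)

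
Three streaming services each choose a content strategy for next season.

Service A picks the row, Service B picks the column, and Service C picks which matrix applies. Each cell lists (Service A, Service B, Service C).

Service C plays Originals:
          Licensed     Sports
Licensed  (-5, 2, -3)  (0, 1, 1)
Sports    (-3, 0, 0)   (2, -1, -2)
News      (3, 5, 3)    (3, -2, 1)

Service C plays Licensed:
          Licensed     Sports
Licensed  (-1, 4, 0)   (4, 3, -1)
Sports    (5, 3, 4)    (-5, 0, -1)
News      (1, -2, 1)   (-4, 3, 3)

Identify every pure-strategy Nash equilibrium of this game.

Pure-strategy Nash equilibria: (Sports, Licensed, Licensed); (News, Licensed, Originals)

(Licensed, Licensed, Originals): Service A can switch to Sports (-5 → -3). Not NE.
(Licensed, Licensed, Licensed): Service A can switch to Sports (-1 → 5). Not NE.
(Licensed, Sports, Originals): Service A can switch to Sports (0 → 2). Not NE.
(Licensed, Sports, Licensed): Service B can switch to Licensed (3 → 4). Not NE.
(Sports, Licensed, Originals): Service A can switch to News (-3 → 3). Not NE.
(Sports, Licensed, Licensed): Service A gets 5, best alternative 1; Service B gets 3, best alternative 0; Service C gets 4, best alternative 0. No profitable deviation — NE.
(Sports, Sports, Originals): Service A can switch to News (2 → 3). Not NE.
(News, Licensed, Originals): Service A gets 3, best alternative -3; Service B gets 5, best alternative -2; Service C gets 3, best alternative 1. No profitable deviation — NE.
(The remaining 4 profiles each have a profitable deviation by the same check.)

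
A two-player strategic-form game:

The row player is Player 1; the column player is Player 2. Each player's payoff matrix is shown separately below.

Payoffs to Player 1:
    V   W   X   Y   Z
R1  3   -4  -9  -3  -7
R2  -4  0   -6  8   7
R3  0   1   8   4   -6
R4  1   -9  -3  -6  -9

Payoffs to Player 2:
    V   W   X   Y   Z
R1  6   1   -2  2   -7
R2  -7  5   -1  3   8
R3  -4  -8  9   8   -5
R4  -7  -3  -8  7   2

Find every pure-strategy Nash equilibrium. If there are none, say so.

Player 1 against V: payoffs 3, -4, 0, 1 → best response R1.
Player 1 against W: payoffs -4, 0, 1, -9 → best response R3.
Player 1 against X: payoffs -9, -6, 8, -3 → best response R3.
Player 1 against Y: payoffs -3, 8, 4, -6 → best response R2.
Player 1 against Z: payoffs -7, 7, -6, -9 → best response R2.
Player 2 against R1: payoffs 6, 1, -2, 2, -7 → best response V.
Player 2 against R2: payoffs -7, 5, -1, 3, 8 → best response Z.
Player 2 against R3: payoffs -4, -8, 9, 8, -5 → best response X.
Player 2 against R4: payoffs -7, -3, -8, 7, 2 → best response Y.
Mutual best responses: (R1, V); (R2, Z); (R3, X).

Pure-strategy Nash equilibria: (R1, V) and (R2, Z) and (R3, X)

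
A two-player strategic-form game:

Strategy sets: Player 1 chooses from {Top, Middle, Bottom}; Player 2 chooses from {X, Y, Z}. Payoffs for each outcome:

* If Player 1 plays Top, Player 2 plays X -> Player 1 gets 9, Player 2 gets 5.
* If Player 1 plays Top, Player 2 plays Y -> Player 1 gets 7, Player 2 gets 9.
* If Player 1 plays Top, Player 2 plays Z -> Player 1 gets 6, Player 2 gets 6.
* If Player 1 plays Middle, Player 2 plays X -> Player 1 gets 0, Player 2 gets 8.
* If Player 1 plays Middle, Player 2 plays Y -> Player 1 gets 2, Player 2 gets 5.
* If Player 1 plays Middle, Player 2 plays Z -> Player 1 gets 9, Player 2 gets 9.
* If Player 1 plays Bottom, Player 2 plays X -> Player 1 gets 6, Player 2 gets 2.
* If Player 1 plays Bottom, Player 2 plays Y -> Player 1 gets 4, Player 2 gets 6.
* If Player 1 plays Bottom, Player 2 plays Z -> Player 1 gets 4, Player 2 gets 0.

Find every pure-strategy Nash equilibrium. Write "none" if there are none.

(Top, Y), (Middle, Z)

Player 1 against X: payoffs 9, 0, 6 → best response Top.
Player 1 against Y: payoffs 7, 2, 4 → best response Top.
Player 1 against Z: payoffs 6, 9, 4 → best response Middle.
Player 2 against Top: payoffs 5, 9, 6 → best response Y.
Player 2 against Middle: payoffs 8, 5, 9 → best response Z.
Player 2 against Bottom: payoffs 2, 6, 0 → best response Y.
Mutual best responses: (Top, Y); (Middle, Z).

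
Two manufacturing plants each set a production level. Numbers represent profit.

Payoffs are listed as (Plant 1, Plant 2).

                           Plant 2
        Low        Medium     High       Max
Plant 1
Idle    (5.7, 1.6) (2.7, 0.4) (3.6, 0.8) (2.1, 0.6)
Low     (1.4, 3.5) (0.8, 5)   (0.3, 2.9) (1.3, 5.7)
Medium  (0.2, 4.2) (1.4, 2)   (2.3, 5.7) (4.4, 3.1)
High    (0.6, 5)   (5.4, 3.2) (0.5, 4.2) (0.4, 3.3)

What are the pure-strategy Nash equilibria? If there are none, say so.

For each player, find the best response to each opponent profile; mutual best responses are the pure NE.
Plant 1 against Low: payoffs 5.7, 1.4, 0.2, 0.6 → best response Idle.
Plant 1 against Medium: payoffs 2.7, 0.8, 1.4, 5.4 → best response High.
Plant 1 against High: payoffs 3.6, 0.3, 2.3, 0.5 → best response Idle.
Plant 1 against Max: payoffs 2.1, 1.3, 4.4, 0.4 → best response Medium.
Plant 2 against Idle: payoffs 1.6, 0.4, 0.8, 0.6 → best response Low.
Plant 2 against Low: payoffs 3.5, 5, 2.9, 5.7 → best response Max.
Plant 2 against Medium: payoffs 4.2, 2, 5.7, 3.1 → best response High.
Plant 2 against High: payoffs 5, 3.2, 4.2, 3.3 → best response Low.
Mutual best responses: (Idle, Low).

(Idle, Low)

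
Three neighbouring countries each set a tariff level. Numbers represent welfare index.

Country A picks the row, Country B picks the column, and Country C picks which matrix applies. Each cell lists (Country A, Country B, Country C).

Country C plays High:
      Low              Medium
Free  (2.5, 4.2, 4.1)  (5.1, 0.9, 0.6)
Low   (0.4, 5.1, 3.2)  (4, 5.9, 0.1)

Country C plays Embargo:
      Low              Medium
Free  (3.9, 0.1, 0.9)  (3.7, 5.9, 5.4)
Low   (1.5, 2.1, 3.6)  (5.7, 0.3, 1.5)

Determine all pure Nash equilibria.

(Free, Low, High)

(Free, Low, High): Country A gets 2.5, best alternative 0.4; Country B gets 4.2, best alternative 0.9; Country C gets 4.1, best alternative 0.9. No profitable deviation — NE.
(Free, Low, Embargo): Country B can switch to Medium (0.1 → 5.9). Not NE.
(Free, Medium, High): Country B can switch to Low (0.9 → 4.2). Not NE.
(Free, Medium, Embargo): Country A can switch to Low (3.7 → 5.7). Not NE.
(Low, Low, High): Country A can switch to Free (0.4 → 2.5). Not NE.
(Low, Low, Embargo): Country A can switch to Free (1.5 → 3.9). Not NE.
(Low, Medium, High): Country A can switch to Free (4 → 5.1). Not NE.
(Low, Medium, Embargo): Country B can switch to Low (0.3 → 2.1). Not NE.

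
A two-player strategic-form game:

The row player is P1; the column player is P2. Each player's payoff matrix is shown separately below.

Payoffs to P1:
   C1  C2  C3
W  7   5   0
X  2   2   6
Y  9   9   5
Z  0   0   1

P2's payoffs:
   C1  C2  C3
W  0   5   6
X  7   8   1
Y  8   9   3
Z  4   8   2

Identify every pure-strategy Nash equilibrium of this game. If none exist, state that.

The unique pure-strategy Nash equilibrium is (Y, C2).

P1 against C1: payoffs 7, 2, 9, 0 → best response Y.
P1 against C2: payoffs 5, 2, 9, 0 → best response Y.
P1 against C3: payoffs 0, 6, 5, 1 → best response X.
P2 against W: payoffs 0, 5, 6 → best response C3.
P2 against X: payoffs 7, 8, 1 → best response C2.
P2 against Y: payoffs 8, 9, 3 → best response C2.
P2 against Z: payoffs 4, 8, 2 → best response C2.
Mutual best responses: (Y, C2).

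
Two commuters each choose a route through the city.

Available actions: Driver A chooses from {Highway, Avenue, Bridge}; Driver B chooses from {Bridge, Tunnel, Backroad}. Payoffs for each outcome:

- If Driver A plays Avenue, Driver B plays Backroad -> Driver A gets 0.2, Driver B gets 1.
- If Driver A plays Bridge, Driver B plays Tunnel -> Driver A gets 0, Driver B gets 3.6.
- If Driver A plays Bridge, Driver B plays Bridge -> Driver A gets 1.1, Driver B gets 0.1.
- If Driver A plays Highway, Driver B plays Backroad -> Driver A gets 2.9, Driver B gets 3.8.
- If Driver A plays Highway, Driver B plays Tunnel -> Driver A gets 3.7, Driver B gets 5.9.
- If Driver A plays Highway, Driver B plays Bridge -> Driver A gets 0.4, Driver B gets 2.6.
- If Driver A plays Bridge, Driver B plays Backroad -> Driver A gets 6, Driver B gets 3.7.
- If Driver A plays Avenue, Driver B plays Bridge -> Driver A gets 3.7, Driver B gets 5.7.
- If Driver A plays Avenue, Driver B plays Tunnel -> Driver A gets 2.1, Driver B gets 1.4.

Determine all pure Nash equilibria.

Mark each player's best response to every combination of opponents' strategies; a profile where every player is best-responding is a pure Nash equilibrium.
Driver A against Bridge: payoffs 0.4, 3.7, 1.1 → best response Avenue.
Driver A against Tunnel: payoffs 3.7, 2.1, 0 → best response Highway.
Driver A against Backroad: payoffs 2.9, 0.2, 6 → best response Bridge.
Driver B against Highway: payoffs 2.6, 5.9, 3.8 → best response Tunnel.
Driver B against Avenue: payoffs 5.7, 1.4, 1 → best response Bridge.
Driver B against Bridge: payoffs 0.1, 3.6, 3.7 → best response Backroad.
Mutual best responses: (Highway, Tunnel); (Avenue, Bridge); (Bridge, Backroad).

The pure Nash equilibria are (Highway, Tunnel), (Avenue, Bridge), (Bridge, Backroad).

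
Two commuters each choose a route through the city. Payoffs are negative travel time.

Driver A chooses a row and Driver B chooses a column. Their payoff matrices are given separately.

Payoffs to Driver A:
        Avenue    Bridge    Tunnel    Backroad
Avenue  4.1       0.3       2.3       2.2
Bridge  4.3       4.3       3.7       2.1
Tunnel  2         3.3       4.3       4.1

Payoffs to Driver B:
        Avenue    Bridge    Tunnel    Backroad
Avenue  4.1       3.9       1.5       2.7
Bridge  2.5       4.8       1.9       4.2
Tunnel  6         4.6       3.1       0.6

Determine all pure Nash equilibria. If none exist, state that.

Driver A against Avenue: payoffs 4.1, 4.3, 2 → best response Bridge.
Driver A against Bridge: payoffs 0.3, 4.3, 3.3 → best response Bridge.
Driver A against Tunnel: payoffs 2.3, 3.7, 4.3 → best response Tunnel.
Driver A against Backroad: payoffs 2.2, 2.1, 4.1 → best response Tunnel.
Driver B against Avenue: payoffs 4.1, 3.9, 1.5, 2.7 → best response Avenue.
Driver B against Bridge: payoffs 2.5, 4.8, 1.9, 4.2 → best response Bridge.
Driver B against Tunnel: payoffs 6, 4.6, 3.1, 0.6 → best response Avenue.
Mutual best responses: (Bridge, Bridge).

The unique pure-strategy Nash equilibrium is (Bridge, Bridge).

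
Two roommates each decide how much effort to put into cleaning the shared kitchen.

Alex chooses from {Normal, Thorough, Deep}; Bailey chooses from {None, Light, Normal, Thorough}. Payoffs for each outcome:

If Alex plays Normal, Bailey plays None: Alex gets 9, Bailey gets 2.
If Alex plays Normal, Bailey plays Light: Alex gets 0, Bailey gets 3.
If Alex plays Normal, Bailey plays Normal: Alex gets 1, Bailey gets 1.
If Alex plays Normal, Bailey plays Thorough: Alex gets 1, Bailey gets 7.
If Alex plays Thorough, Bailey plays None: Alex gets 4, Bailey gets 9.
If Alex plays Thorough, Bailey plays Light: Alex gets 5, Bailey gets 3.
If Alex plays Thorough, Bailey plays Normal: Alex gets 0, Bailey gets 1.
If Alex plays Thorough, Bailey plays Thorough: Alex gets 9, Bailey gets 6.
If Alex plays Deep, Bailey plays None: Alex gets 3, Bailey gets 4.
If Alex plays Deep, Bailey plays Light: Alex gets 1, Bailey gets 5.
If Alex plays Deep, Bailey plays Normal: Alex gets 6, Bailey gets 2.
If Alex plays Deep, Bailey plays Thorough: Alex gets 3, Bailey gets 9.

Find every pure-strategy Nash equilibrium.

This game has no pure Nash equilibrium.

Check each profile: it is a Nash equilibrium iff no player can strictly gain by switching unilaterally.
(Normal, None): Bailey can switch to Light (2 → 3). Not NE.
(Normal, Light): Alex can switch to Thorough (0 → 5). Not NE.
(Normal, Normal): Alex can switch to Deep (1 → 6). Not NE.
(Normal, Thorough): Alex can switch to Thorough (1 → 9). Not NE.
(Thorough, None): Alex can switch to Normal (4 → 9). Not NE.
(Thorough, Light): Bailey can switch to None (3 → 9). Not NE.
(Thorough, Normal): Alex can switch to Normal (0 → 1). Not NE.
(Thorough, Thorough): Bailey can switch to None (6 → 9). Not NE.
(The remaining 4 profiles each have a profitable deviation by the same check.)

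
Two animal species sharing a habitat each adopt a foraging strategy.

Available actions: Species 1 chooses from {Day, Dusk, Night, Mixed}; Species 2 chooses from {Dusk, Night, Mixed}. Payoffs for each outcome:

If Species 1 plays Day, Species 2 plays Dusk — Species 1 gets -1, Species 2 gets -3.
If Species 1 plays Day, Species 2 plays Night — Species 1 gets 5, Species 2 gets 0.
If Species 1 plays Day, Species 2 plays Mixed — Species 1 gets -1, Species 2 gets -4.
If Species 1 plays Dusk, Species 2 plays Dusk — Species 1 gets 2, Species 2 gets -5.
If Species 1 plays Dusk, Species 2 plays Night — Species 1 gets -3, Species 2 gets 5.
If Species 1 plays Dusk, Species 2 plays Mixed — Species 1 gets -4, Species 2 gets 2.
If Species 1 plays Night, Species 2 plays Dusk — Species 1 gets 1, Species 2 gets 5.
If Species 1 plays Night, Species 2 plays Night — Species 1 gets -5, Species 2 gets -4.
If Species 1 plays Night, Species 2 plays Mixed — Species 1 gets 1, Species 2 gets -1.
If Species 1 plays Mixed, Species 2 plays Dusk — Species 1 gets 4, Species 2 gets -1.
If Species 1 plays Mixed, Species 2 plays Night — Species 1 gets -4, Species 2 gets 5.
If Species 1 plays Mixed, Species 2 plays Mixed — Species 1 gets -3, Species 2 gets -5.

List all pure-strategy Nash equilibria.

The unique pure-strategy Nash equilibrium is (Day, Night).

For each player, find the best response to each opponent profile; mutual best responses are the pure NE.
Species 1 against Dusk: payoffs -1, 2, 1, 4 → best response Mixed.
Species 1 against Night: payoffs 5, -3, -5, -4 → best response Day.
Species 1 against Mixed: payoffs -1, -4, 1, -3 → best response Night.
Species 2 against Day: payoffs -3, 0, -4 → best response Night.
Species 2 against Dusk: payoffs -5, 5, 2 → best response Night.
Species 2 against Night: payoffs 5, -4, -1 → best response Dusk.
Species 2 against Mixed: payoffs -1, 5, -5 → best response Night.
Mutual best responses: (Day, Night).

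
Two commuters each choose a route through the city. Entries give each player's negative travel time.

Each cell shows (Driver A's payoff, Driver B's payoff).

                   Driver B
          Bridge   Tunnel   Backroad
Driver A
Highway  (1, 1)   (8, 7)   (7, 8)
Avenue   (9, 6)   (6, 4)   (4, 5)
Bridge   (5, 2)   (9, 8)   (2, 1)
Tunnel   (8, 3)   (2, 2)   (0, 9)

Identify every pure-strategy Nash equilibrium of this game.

For each player, find the best response to each opponent profile; mutual best responses are the pure NE.
Driver A against Bridge: payoffs 1, 9, 5, 8 → best response Avenue.
Driver A against Tunnel: payoffs 8, 6, 9, 2 → best response Bridge.
Driver A against Backroad: payoffs 7, 4, 2, 0 → best response Highway.
Driver B against Highway: payoffs 1, 7, 8 → best response Backroad.
Driver B against Avenue: payoffs 6, 4, 5 → best response Bridge.
Driver B against Bridge: payoffs 2, 8, 1 → best response Tunnel.
Driver B against Tunnel: payoffs 3, 2, 9 → best response Backroad.
Mutual best responses: (Highway, Backroad); (Avenue, Bridge); (Bridge, Tunnel).

Pure-strategy Nash equilibria: (Highway, Backroad); (Avenue, Bridge); (Bridge, Tunnel)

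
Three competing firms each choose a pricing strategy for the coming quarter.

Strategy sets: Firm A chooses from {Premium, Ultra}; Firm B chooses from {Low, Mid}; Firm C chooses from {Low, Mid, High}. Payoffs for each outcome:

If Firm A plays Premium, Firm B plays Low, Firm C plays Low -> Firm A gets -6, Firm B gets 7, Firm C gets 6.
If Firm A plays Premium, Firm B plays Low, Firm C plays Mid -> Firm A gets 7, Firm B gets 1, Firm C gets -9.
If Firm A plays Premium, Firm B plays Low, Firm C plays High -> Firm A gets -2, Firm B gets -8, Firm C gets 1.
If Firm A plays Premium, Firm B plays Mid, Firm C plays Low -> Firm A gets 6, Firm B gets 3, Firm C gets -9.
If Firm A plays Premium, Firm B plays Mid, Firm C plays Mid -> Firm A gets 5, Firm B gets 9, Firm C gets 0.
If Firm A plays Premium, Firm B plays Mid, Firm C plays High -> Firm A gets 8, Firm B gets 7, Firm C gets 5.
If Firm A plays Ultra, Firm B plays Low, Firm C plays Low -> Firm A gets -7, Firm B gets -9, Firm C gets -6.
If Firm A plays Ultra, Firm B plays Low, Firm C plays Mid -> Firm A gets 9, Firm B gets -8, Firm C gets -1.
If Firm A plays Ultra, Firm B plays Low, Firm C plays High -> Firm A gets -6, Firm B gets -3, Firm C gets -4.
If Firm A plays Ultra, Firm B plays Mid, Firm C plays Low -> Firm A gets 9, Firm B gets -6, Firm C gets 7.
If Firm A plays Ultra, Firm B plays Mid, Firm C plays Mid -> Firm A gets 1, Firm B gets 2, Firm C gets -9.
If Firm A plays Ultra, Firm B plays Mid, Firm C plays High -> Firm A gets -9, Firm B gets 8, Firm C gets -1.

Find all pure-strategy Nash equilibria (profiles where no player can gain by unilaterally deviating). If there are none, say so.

Pure-strategy Nash equilibria: (Premium, Low, Low) and (Premium, Mid, High) and (Ultra, Mid, Low)

Firm A against (Low, Low): payoffs -6, -7 → best response Premium.
Firm A against (Low, Mid): payoffs 7, 9 → best response Ultra.
Firm A against (Low, High): payoffs -2, -6 → best response Premium.
Firm A against (Mid, Low): payoffs 6, 9 → best response Ultra.
Firm A against (Mid, Mid): payoffs 5, 1 → best response Premium.
Firm A against (Mid, High): payoffs 8, -9 → best response Premium.
Firm B against (Premium, Low): payoffs 7, 3 → best response Low.
Firm B against (Premium, Mid): payoffs 1, 9 → best response Mid.
Firm B against (Premium, High): payoffs -8, 7 → best response Mid.
Firm B against (Ultra, Low): payoffs -9, -6 → best response Mid.
Firm B against (Ultra, Mid): payoffs -8, 2 → best response Mid.
Firm B against (Ultra, High): payoffs -3, 8 → best response Mid.
Firm C against (Premium, Low): payoffs 6, -9, 1 → best response Low.
Firm C against (Premium, Mid): payoffs -9, 0, 5 → best response High.
Firm C against (Ultra, Low): payoffs -6, -1, -4 → best response Mid.
Firm C against (Ultra, Mid): payoffs 7, -9, -1 → best response Low.
Mutual best responses: (Premium, Low, Low); (Premium, Mid, High); (Ultra, Mid, Low).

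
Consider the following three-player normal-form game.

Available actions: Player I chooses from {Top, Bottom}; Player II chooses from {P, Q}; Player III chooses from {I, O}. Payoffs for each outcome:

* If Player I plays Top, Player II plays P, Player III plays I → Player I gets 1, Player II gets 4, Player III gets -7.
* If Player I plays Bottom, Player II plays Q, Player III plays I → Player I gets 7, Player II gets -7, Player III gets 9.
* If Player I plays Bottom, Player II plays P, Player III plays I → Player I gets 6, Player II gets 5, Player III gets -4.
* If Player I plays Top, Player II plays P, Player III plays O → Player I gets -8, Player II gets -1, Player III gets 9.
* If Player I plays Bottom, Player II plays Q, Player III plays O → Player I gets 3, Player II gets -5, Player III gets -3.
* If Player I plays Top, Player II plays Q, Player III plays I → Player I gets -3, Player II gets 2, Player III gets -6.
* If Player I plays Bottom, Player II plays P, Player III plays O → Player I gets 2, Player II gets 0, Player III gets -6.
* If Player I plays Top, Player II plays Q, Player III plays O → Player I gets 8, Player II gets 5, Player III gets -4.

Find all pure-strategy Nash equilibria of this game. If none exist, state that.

The pure Nash equilibria are (Top, Q, O) and (Bottom, P, I).

Player I against (P, I): payoffs 1, 6 → best response Bottom.
Player I against (P, O): payoffs -8, 2 → best response Bottom.
Player I against (Q, I): payoffs -3, 7 → best response Bottom.
Player I against (Q, O): payoffs 8, 3 → best response Top.
Player II against (Top, I): payoffs 4, 2 → best response P.
Player II against (Top, O): payoffs -1, 5 → best response Q.
Player II against (Bottom, I): payoffs 5, -7 → best response P.
Player II against (Bottom, O): payoffs 0, -5 → best response P.
Player III against (Top, P): payoffs -7, 9 → best response O.
Player III against (Top, Q): payoffs -6, -4 → best response O.
Player III against (Bottom, P): payoffs -4, -6 → best response I.
Player III against (Bottom, Q): payoffs 9, -3 → best response I.
Mutual best responses: (Top, Q, O); (Bottom, P, I).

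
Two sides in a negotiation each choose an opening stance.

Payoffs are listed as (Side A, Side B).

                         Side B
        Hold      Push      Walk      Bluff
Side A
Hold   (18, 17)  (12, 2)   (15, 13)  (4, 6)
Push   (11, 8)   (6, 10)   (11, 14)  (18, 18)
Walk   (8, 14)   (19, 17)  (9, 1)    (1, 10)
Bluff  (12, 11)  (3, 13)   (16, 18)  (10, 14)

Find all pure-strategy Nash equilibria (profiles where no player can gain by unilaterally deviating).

The pure Nash equilibria are (Hold, Hold), (Push, Bluff), (Walk, Push), (Bluff, Walk).

(Hold, Hold): Side A gets 18, best alternative 12; Side B gets 17, best alternative 13. No profitable deviation — NE.
(Hold, Push): Side A can switch to Walk (12 → 19). Not NE.
(Hold, Walk): Side A can switch to Bluff (15 → 16). Not NE.
(Hold, Bluff): Side A can switch to Push (4 → 18). Not NE.
(Push, Hold): Side A can switch to Hold (11 → 18). Not NE.
(Push, Push): Side A can switch to Hold (6 → 12). Not NE.
(Push, Walk): Side A can switch to Hold (11 → 15). Not NE.
(Push, Bluff): Side A gets 18, best alternative 10; Side B gets 18, best alternative 14. No profitable deviation — NE.
(Walk, Hold): Side A can switch to Hold (8 → 18). Not NE.
(Walk, Push): Side A gets 19, best alternative 12; Side B gets 17, best alternative 14. No profitable deviation — NE.
(Walk, Walk): Side A can switch to Hold (9 → 15). Not NE.
(Walk, Bluff): Side A can switch to Hold (1 → 4). Not NE.
(Bluff, Hold): Side A can switch to Hold (12 → 18). Not NE.
(Bluff, Push): Side A can switch to Hold (3 → 12). Not NE.
(Bluff, Walk): Side A gets 16, best alternative 15; Side B gets 18, best alternative 14. No profitable deviation — NE.
(Bluff, Bluff): Side A can switch to Push (10 → 18). Not NE.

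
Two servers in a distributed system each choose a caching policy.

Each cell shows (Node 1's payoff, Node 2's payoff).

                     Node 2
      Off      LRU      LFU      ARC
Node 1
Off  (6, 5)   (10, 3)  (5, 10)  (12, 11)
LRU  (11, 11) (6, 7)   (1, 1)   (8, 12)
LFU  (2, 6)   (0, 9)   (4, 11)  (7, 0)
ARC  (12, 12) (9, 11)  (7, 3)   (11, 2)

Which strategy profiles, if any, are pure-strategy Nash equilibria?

The pure Nash equilibria are (Off, ARC) and (ARC, Off).

Node 1 against Off: payoffs 6, 11, 2, 12 → best response ARC.
Node 1 against LRU: payoffs 10, 6, 0, 9 → best response Off.
Node 1 against LFU: payoffs 5, 1, 4, 7 → best response ARC.
Node 1 against ARC: payoffs 12, 8, 7, 11 → best response Off.
Node 2 against Off: payoffs 5, 3, 10, 11 → best response ARC.
Node 2 against LRU: payoffs 11, 7, 1, 12 → best response ARC.
Node 2 against LFU: payoffs 6, 9, 11, 0 → best response LFU.
Node 2 against ARC: payoffs 12, 11, 3, 2 → best response Off.
Mutual best responses: (Off, ARC); (ARC, Off).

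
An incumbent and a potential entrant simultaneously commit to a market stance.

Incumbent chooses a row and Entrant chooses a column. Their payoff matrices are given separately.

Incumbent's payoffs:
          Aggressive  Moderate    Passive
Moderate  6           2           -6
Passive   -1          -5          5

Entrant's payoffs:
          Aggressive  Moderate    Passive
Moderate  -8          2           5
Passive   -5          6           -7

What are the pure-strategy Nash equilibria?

Incumbent against Aggressive: payoffs 6, -1 → best response Moderate.
Incumbent against Moderate: payoffs 2, -5 → best response Moderate.
Incumbent against Passive: payoffs -6, 5 → best response Passive.
Entrant against Moderate: payoffs -8, 2, 5 → best response Passive.
Entrant against Passive: payoffs -5, 6, -7 → best response Moderate.
No profile is a mutual best response for all players.

This game has no pure Nash equilibrium.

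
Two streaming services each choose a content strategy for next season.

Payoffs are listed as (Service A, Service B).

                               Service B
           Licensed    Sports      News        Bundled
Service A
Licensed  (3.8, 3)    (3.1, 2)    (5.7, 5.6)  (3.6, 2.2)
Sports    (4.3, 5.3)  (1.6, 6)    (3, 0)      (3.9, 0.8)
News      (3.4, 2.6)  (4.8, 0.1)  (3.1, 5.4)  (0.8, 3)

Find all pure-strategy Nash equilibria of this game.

(Licensed, News)

(Licensed, Licensed): Service A can switch to Sports (3.8 → 4.3). Not NE.
(Licensed, Sports): Service A can switch to News (3.1 → 4.8). Not NE.
(Licensed, News): Service A gets 5.7, best alternative 3.1; Service B gets 5.6, best alternative 3. No profitable deviation — NE.
(Licensed, Bundled): Service A can switch to Sports (3.6 → 3.9). Not NE.
(Sports, Licensed): Service B can switch to Sports (5.3 → 6). Not NE.
(Sports, Sports): Service A can switch to Licensed (1.6 → 3.1). Not NE.
(Sports, News): Service A can switch to Licensed (3 → 5.7). Not NE.
(Sports, Bundled): Service B can switch to Licensed (0.8 → 5.3). Not NE.
(News, Licensed): Service A can switch to Licensed (3.4 → 3.8). Not NE.
(The remaining 3 profiles each have a profitable deviation by the same check.)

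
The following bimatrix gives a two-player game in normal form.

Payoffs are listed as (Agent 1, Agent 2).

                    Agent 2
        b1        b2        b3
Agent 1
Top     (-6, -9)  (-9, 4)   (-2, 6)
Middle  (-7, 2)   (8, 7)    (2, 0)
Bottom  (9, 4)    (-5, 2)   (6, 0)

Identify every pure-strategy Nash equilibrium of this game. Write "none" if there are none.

(Top, b1): Agent 1 can switch to Bottom (-6 → 9). Not NE.
(Top, b2): Agent 1 can switch to Middle (-9 → 8). Not NE.
(Top, b3): Agent 1 can switch to Middle (-2 → 2). Not NE.
(Middle, b1): Agent 1 can switch to Top (-7 → -6). Not NE.
(Middle, b2): Agent 1 gets 8, best alternative -5; Agent 2 gets 7, best alternative 2. No profitable deviation — NE.
(Middle, b3): Agent 1 can switch to Bottom (2 → 6). Not NE.
(Bottom, b1): Agent 1 gets 9, best alternative -6; Agent 2 gets 4, best alternative 2. No profitable deviation — NE.
(Bottom, b2): Agent 1 can switch to Middle (-5 → 8). Not NE.
(Bottom, b3): Agent 2 can switch to b1 (0 → 4). Not NE.

(Middle, b2) and (Bottom, b1)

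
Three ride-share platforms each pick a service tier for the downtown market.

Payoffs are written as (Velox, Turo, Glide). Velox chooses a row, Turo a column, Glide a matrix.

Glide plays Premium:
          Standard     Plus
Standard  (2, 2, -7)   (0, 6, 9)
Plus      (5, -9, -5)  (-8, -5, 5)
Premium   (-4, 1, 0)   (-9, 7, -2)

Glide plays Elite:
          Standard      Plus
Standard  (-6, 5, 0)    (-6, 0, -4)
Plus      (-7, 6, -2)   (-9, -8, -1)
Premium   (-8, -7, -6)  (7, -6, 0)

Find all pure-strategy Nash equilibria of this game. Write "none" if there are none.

(Standard, Standard, Elite) and (Standard, Plus, Premium) and (Premium, Plus, Elite)

Mark each player's best response to every combination of opponents' strategies; a profile where every player is best-responding is a pure Nash equilibrium.
Velox against (Standard, Premium): payoffs 2, 5, -4 → best response Plus.
Velox against (Standard, Elite): payoffs -6, -7, -8 → best response Standard.
Velox against (Plus, Premium): payoffs 0, -8, -9 → best response Standard.
Velox against (Plus, Elite): payoffs -6, -9, 7 → best response Premium.
Turo against (Standard, Premium): payoffs 2, 6 → best response Plus.
Turo against (Standard, Elite): payoffs 5, 0 → best response Standard.
Turo against (Plus, Premium): payoffs -9, -5 → best response Plus.
Turo against (Plus, Elite): payoffs 6, -8 → best response Standard.
Turo against (Premium, Premium): payoffs 1, 7 → best response Plus.
Turo against (Premium, Elite): payoffs -7, -6 → best response Plus.
Glide against (Standard, Standard): payoffs -7, 0 → best response Elite.
Glide against (Standard, Plus): payoffs 9, -4 → best response Premium.
Glide against (Plus, Standard): payoffs -5, -2 → best response Elite.
Glide against (Plus, Plus): payoffs 5, -1 → best response Premium.
Glide against (Premium, Standard): payoffs 0, -6 → best response Premium.
Glide against (Premium, Plus): payoffs -2, 0 → best response Elite.
Mutual best responses: (Standard, Standard, Elite); (Standard, Plus, Premium); (Premium, Plus, Elite).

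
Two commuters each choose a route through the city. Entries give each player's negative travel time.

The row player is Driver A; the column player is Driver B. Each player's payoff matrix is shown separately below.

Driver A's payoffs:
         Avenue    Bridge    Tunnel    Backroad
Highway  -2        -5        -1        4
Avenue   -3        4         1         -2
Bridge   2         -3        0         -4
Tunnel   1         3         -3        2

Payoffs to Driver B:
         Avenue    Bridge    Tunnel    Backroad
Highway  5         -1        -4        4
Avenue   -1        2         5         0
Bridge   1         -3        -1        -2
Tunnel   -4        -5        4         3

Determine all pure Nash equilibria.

Driver A against Avenue: payoffs -2, -3, 2, 1 → best response Bridge.
Driver A against Bridge: payoffs -5, 4, -3, 3 → best response Avenue.
Driver A against Tunnel: payoffs -1, 1, 0, -3 → best response Avenue.
Driver A against Backroad: payoffs 4, -2, -4, 2 → best response Highway.
Driver B against Highway: payoffs 5, -1, -4, 4 → best response Avenue.
Driver B against Avenue: payoffs -1, 2, 5, 0 → best response Tunnel.
Driver B against Bridge: payoffs 1, -3, -1, -2 → best response Avenue.
Driver B against Tunnel: payoffs -4, -5, 4, 3 → best response Tunnel.
Mutual best responses: (Avenue, Tunnel); (Bridge, Avenue).

(Avenue, Tunnel); (Bridge, Avenue)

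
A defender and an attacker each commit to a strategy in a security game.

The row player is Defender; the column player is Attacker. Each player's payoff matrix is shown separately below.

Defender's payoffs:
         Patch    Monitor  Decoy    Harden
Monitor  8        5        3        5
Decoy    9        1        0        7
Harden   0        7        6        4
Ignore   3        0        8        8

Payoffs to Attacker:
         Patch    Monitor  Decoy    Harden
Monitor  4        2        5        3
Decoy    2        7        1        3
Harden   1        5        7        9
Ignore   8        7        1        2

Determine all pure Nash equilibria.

Defender against Patch: payoffs 8, 9, 0, 3 → best response Decoy.
Defender against Monitor: payoffs 5, 1, 7, 0 → best response Harden.
Defender against Decoy: payoffs 3, 0, 6, 8 → best response Ignore.
Defender against Harden: payoffs 5, 7, 4, 8 → best response Ignore.
Attacker against Monitor: payoffs 4, 2, 5, 3 → best response Decoy.
Attacker against Decoy: payoffs 2, 7, 1, 3 → best response Monitor.
Attacker against Harden: payoffs 1, 5, 7, 9 → best response Harden.
Attacker against Ignore: payoffs 8, 7, 1, 2 → best response Patch.
No profile is a mutual best response for all players.

This game has no pure Nash equilibrium.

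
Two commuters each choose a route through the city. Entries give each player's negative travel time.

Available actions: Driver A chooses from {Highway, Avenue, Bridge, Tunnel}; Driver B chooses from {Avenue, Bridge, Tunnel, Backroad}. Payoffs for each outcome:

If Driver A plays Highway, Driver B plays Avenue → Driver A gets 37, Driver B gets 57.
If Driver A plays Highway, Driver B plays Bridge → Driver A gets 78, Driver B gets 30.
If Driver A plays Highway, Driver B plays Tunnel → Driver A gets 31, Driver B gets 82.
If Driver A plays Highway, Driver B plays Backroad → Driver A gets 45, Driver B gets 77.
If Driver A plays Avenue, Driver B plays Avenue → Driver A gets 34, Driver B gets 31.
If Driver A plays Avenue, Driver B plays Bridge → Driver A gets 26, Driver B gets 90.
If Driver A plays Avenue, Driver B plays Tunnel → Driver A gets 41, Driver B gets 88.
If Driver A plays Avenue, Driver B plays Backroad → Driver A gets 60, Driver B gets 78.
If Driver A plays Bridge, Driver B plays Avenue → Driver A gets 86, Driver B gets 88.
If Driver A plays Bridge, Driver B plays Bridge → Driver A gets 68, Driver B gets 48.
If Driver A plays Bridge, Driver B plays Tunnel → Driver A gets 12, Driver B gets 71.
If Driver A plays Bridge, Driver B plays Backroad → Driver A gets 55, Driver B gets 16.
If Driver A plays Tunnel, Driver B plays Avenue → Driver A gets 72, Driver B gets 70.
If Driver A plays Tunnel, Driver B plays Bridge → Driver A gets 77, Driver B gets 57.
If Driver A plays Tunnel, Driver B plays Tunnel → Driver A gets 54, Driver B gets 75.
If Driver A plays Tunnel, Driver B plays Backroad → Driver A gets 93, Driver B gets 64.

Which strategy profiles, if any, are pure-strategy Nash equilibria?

Check each profile: it is a Nash equilibrium iff no player can strictly gain by switching unilaterally.
(Highway, Avenue): Driver A can switch to Bridge (37 → 86). Not NE.
(Highway, Bridge): Driver B can switch to Avenue (30 → 57). Not NE.
(Highway, Tunnel): Driver A can switch to Avenue (31 → 41). Not NE.
(Highway, Backroad): Driver A can switch to Avenue (45 → 60). Not NE.
(Avenue, Avenue): Driver A can switch to Highway (34 → 37). Not NE.
(Avenue, Bridge): Driver A can switch to Highway (26 → 78). Not NE.
(Bridge, Avenue): Driver A gets 86, best alternative 72; Driver B gets 88, best alternative 71. No profitable deviation — NE.
(Tunnel, Tunnel): Driver A gets 54, best alternative 41; Driver B gets 75, best alternative 70. No profitable deviation — NE.
(The remaining 8 profiles each have a profitable deviation by the same check.)

Pure-strategy Nash equilibria: (Bridge, Avenue) and (Tunnel, Tunnel)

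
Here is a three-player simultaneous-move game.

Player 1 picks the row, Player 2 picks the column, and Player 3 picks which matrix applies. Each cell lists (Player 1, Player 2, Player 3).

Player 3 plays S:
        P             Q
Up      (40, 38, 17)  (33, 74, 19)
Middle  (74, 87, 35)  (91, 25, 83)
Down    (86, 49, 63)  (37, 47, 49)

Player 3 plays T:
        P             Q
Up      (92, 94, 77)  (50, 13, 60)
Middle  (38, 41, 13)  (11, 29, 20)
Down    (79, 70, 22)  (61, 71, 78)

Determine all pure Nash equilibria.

Mark each player's best response to every combination of opponents' strategies; a profile where every player is best-responding is a pure Nash equilibrium.
Player 1 against (P, S): payoffs 40, 74, 86 → best response Down.
Player 1 against (P, T): payoffs 92, 38, 79 → best response Up.
Player 1 against (Q, S): payoffs 33, 91, 37 → best response Middle.
Player 1 against (Q, T): payoffs 50, 11, 61 → best response Down.
Player 2 against (Up, S): payoffs 38, 74 → best response Q.
Player 2 against (Up, T): payoffs 94, 13 → best response P.
Player 2 against (Middle, S): payoffs 87, 25 → best response P.
Player 2 against (Middle, T): payoffs 41, 29 → best response P.
Player 2 against (Down, S): payoffs 49, 47 → best response P.
Player 2 against (Down, T): payoffs 70, 71 → best response Q.
Player 3 against (Up, P): payoffs 17, 77 → best response T.
Player 3 against (Up, Q): payoffs 19, 60 → best response T.
Player 3 against (Middle, P): payoffs 35, 13 → best response S.
Player 3 against (Middle, Q): payoffs 83, 20 → best response S.
Player 3 against (Down, P): payoffs 63, 22 → best response S.
Player 3 against (Down, Q): payoffs 49, 78 → best response T.
Mutual best responses: (Up, P, T); (Down, P, S); (Down, Q, T).

The pure Nash equilibria are (Up, P, T); (Down, P, S); (Down, Q, T).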